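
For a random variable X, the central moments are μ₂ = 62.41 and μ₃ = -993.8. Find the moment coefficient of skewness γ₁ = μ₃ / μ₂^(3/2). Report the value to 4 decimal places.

σ = √μ₂ = √62.41 = 7.90000
σ³ = μ₂^(3/2) = 493.03900
γ₁ = μ₃/σ³ = -993.8 / 493.03900 ≈ -2.0157

-2.0157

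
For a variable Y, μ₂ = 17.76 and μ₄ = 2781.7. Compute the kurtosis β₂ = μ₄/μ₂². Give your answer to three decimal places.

8.819

μ₂² = 17.76² = 315.41760
μ₄/μ₂² = 2781.7 / 315.41760 = 8.81910
β₂ ≈ 8.819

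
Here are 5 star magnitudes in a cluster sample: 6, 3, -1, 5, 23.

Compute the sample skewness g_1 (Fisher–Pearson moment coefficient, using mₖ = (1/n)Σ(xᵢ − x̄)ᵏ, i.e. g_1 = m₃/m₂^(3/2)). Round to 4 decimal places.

x̄ = (6 + 3 - 1 + 5 + 23) / 5 = 7.2000
deviations (xᵢ − x̄): -1.2000, -4.2000, -8.2000, -2.2000, 15.8000
Σ(xᵢ − x̄)² = 340.8000 ⇒ m₂ = 340.8000/5 = 68.16000
Σ(xᵢ − x̄)³ = 3306.4800 ⇒ m₃ = 3306.4800/5 = 661.29600
m₂^(3/2) = 68.16000^(1.5) = 562.72262
g_1 = m₃ / m₂^(3/2) = 661.29600 / 562.72262 ≈ 1.1752

1.1752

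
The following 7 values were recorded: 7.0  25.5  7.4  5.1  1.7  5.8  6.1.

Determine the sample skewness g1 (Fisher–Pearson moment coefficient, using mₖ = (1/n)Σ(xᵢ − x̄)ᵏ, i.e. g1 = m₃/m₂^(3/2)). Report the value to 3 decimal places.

1.782

x̄ = (7.0 + 25.5 + 7.4 + 5.1 + 1.7 + 5.8 + 6.1) / 7 = 8.3714
deviations (xᵢ − x̄): -1.3714, 17.1286, -0.9714, -3.2714, -6.6714, -2.5714, -2.2714
Σ(xᵢ − x̄)² = 363.1943 ⇒ m₂ = 363.1943/7 = 51.88490
Σ(xᵢ − x̄)³ = 4661.1551 ⇒ m₃ = 4661.1551/7 = 665.87930
m₂^(3/2) = 51.88490^(1.5) = 373.73300
g1 = m₃ / m₂^(3/2) = 665.87930 / 373.73300 ≈ 1.782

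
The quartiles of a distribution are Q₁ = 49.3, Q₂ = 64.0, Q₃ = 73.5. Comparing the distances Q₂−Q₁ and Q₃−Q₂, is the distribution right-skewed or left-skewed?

left-skewed

Q₂ − Q₁ = 14.7;  Q₃ − Q₂ = 9.5
Q₂ − Q₁ > Q₃ − Q₂ ⇒ the lower half is more spread out ⇒ left-skewed.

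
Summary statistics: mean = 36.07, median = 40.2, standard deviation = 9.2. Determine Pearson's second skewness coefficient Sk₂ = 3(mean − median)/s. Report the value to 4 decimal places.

-1.3467

Sk₂ = 3(36.07 − 40.2) / 9.2 = 3 × -4.1300 / 9.2
    = -12.3900 / 9.2 ≈ -1.3467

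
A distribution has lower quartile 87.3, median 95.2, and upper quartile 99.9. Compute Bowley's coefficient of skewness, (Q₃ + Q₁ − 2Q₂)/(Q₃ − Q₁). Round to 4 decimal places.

-0.2540

numerator: Q₃ + Q₁ − 2Q₂ = 99.9 + 87.3 − 2×95.2 = -3.2000
denominator: Q₃ − Q₁ = 99.9 − 87.3 = 12.6000
Bowley skewness = -3.2000 / 12.6000 ≈ -0.2540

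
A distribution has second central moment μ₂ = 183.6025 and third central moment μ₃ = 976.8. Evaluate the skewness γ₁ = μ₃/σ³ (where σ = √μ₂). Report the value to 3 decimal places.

0.393

σ = √μ₂ = √183.6025 = 13.55000
σ³ = μ₂^(3/2) = 2487.81387
γ₁ = μ₃/σ³ = 976.8 / 2487.81387 ≈ 0.393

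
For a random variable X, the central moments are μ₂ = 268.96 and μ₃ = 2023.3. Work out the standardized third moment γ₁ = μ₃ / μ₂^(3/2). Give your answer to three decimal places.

σ = √μ₂ = √268.96 = 16.40000
σ³ = μ₂^(3/2) = 4410.94400
γ₁ = μ₃/σ³ = 2023.3 / 4410.94400 ≈ 0.459

0.459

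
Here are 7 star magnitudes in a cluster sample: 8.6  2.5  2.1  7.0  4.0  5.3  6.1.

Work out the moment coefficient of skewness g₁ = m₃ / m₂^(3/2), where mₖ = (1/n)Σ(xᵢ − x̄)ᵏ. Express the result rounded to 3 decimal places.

0.084

x̄ = (8.6 + 2.5 + 2.1 + 7.0 + 4.0 + 5.3 + 6.1) / 7 = 5.0857
deviations (xᵢ − x̄): 3.5143, -2.5857, -2.9857, 1.9143, -1.0857, 0.2143, 1.0143
Σ(xᵢ − x̄)² = 33.8686 ⇒ m₂ = 33.8686/7 = 4.83837
Σ(xᵢ − x̄)³ = 6.2865 ⇒ m₃ = 6.2865/7 = 0.89808
m₂^(3/2) = 4.83837^(1.5) = 10.64261
g₁ = m₃ / m₂^(3/2) = 0.89808 / 10.64261 ≈ 0.084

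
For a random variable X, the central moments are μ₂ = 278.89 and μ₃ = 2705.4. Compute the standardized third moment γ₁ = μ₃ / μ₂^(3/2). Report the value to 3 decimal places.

0.581

σ = √μ₂ = √278.89 = 16.70000
σ³ = μ₂^(3/2) = 4657.46300
γ₁ = μ₃/σ³ = 2705.4 / 4657.46300 ≈ 0.581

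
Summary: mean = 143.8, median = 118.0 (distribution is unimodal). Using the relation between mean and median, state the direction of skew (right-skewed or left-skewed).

mean − median = 143.8 − 118.0 = 25.8
mean > median ⇒ the longer tail is on the right ⇒ right-skewed (positively skewed).

right-skewed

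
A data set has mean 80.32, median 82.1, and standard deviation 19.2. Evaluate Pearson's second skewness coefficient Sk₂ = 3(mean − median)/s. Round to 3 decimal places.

-0.278

Sk₂ = 3(80.32 − 82.1) / 19.2 = 3 × -1.7800 / 19.2
    = -5.3400 / 19.2 ≈ -0.278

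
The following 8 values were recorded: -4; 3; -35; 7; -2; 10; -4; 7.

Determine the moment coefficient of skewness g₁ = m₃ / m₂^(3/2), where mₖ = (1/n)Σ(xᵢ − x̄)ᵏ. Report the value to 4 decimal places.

x̄ = (-4 + 3 - 35 + 7 - 2 + 10 - 4 + 7) / 8 = -2.2500
deviations (xᵢ − x̄): -1.7500, 5.2500, -32.7500, 9.2500, 0.2500, 12.2500, -1.7500, 9.2500
Σ(xᵢ − x̄)² = 1427.5000 ⇒ m₂ = 1427.5000/8 = 178.43750
Σ(xᵢ − x̄)³ = -31571.2500 ⇒ m₃ = -31571.2500/8 = -3946.40625
m₂^(3/2) = 178.43750^(1.5) = 2383.57705
g₁ = m₃ / m₂^(3/2) = -3946.40625 / 2383.57705 ≈ -1.6557

-1.6557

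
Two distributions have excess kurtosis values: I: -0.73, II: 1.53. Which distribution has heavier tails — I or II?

II

Higher excess kurtosis ⇒ heavier tails relative to the normal distribution.
-0.73 vs 1.53: the larger is 1.53, so II has heavier tails. (II is leptokurtic — heavier-than-normal tails; the other is platykurtic.)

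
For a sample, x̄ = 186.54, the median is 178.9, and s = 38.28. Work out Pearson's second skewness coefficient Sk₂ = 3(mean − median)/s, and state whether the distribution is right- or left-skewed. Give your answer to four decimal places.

Sk₂ = 3(186.54 − 178.9) / 38.28 = 3 × 7.6400 / 38.28
    = 22.9200 / 38.28 ≈ 0.5987
Sk₂ > 0 ⇒ mean > median ⇒ right-skewed (positive skew).

0.5987, right-skewed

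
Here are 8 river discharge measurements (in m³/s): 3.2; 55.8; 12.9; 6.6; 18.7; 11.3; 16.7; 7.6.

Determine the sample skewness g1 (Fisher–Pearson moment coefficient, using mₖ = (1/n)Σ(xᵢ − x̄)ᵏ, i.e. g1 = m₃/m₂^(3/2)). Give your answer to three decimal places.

x̄ = (3.2 + 55.8 + 12.9 + 6.6 + 18.7 + 11.3 + 16.7 + 7.6) / 8 = 16.6000
deviations (xᵢ − x̄): -13.4000, 39.2000, -3.7000, -10.0000, 2.1000, -5.3000, 0.1000, -9.0000
Σ(xᵢ − x̄)² = 1943.4000 ⇒ m₂ = 1943.4000/8 = 242.92500
Σ(xᵢ − x̄)³ = 55910.9160 ⇒ m₃ = 55910.9160/8 = 6988.86450
m₂^(3/2) = 242.92500^(1.5) = 3786.24155
g1 = m₃ / m₂^(3/2) = 6988.86450 / 3786.24155 ≈ 1.846

1.846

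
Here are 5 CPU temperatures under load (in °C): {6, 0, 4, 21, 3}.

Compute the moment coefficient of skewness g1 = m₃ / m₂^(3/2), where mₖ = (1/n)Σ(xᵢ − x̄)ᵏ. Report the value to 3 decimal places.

x̄ = (6 + 0 + 4 + 21 + 3) / 5 = 6.8000
deviations (xᵢ − x̄): -0.8000, -6.8000, -2.8000, 14.2000, -3.8000
Σ(xᵢ − x̄)² = 270.8000 ⇒ m₂ = 270.8000/5 = 54.16000
Σ(xᵢ − x̄)³ = 2471.5200 ⇒ m₃ = 2471.5200/5 = 494.30400
m₂^(3/2) = 54.16000^(1.5) = 398.58228
g1 = m₃ / m₂^(3/2) = 494.30400 / 398.58228 ≈ 1.240

1.240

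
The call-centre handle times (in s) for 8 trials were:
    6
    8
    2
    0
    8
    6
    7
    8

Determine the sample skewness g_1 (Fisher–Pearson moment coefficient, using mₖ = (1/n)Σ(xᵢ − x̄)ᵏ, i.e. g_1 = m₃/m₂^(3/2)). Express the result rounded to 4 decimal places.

-1.0124

x̄ = (6 + 8 + 2 + 0 + 8 + 6 + 7 + 8) / 8 = 5.6250
deviations (xᵢ − x̄): 0.3750, 2.3750, -3.6250, -5.6250, 2.3750, 0.3750, 1.3750, 2.3750
Σ(xᵢ − x̄)² = 63.8750 ⇒ m₂ = 63.8750/8 = 7.98438
Σ(xᵢ − x̄)³ = -182.7188 ⇒ m₃ = -182.7188/8 = -22.83984
m₂^(3/2) = 7.98438^(1.5) = 22.56116
g_1 = m₃ / m₂^(3/2) = -22.83984 / 22.56116 ≈ -1.0124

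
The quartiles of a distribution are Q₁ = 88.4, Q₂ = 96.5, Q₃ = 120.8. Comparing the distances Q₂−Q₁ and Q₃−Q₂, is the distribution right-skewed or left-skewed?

Q₂ − Q₁ = 8.1;  Q₃ − Q₂ = 24.3
Q₃ − Q₂ > Q₂ − Q₁ ⇒ the upper half is more spread out ⇒ right-skewed.

right-skewed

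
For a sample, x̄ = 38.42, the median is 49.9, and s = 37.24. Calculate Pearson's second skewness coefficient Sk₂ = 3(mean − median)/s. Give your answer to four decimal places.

Sk₂ = 3(38.42 − 49.9) / 37.24 = 3 × -11.4800 / 37.24
    = -34.4400 / 37.24 ≈ -0.9248

-0.9248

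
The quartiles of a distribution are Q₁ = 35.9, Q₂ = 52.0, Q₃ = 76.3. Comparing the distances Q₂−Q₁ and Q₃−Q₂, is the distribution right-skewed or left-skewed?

Q₂ − Q₁ = 16.1;  Q₃ − Q₂ = 24.3
Q₃ − Q₂ > Q₂ − Q₁ ⇒ the upper half is more spread out ⇒ right-skewed.

right-skewed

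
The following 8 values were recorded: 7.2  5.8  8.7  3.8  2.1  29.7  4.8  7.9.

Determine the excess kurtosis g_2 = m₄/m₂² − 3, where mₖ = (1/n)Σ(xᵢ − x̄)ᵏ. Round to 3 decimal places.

x̄ = 8.7500
Σ(xᵢ − x̄)² = 535.0600 ⇒ m₂ = 66.88250
Σ(xᵢ − x̄)⁴ = 195516.8720 ⇒ m₄ = 24439.60901
m₂² = 4473.26881
g_2 = m₄/m₂² − 3 = 5.46348 − 3 ≈ 2.463

2.463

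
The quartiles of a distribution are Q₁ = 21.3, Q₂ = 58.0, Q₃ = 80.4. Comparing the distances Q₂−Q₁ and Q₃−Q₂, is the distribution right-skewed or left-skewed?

left-skewed

Q₂ − Q₁ = 36.7;  Q₃ − Q₂ = 22.4
Q₂ − Q₁ > Q₃ − Q₂ ⇒ the lower half is more spread out ⇒ left-skewed.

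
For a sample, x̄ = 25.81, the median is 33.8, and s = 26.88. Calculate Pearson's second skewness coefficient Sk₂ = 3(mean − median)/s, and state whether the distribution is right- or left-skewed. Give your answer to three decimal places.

-0.892, left-skewed

Sk₂ = 3(25.81 − 33.8) / 26.88 = 3 × -7.9900 / 26.88
    = -23.9700 / 26.88 ≈ -0.892
Sk₂ < 0 ⇒ mean < median ⇒ left-skewed (negative skew).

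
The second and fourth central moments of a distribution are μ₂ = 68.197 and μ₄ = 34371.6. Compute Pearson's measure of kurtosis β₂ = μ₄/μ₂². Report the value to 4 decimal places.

μ₂² = 68.197² = 4650.83081
μ₄/μ₂² = 34371.6 / 4650.83081 = 7.39042
β₂ ≈ 7.3904

7.3904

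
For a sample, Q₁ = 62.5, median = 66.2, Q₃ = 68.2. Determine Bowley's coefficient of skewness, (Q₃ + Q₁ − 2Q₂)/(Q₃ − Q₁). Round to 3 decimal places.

-0.298

numerator: Q₃ + Q₁ − 2Q₂ = 68.2 + 62.5 − 2×66.2 = -1.7000
denominator: Q₃ − Q₁ = 68.2 − 62.5 = 5.7000
Bowley skewness = -1.7000 / 5.7000 ≈ -0.298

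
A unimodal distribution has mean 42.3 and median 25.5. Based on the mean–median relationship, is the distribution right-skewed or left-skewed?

right-skewed

mean − median = 42.3 − 25.5 = 16.8
mean > median ⇒ the longer tail is on the right ⇒ right-skewed (positively skewed).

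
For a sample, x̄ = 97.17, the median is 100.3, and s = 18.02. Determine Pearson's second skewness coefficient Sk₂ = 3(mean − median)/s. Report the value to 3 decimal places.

-0.521

Sk₂ = 3(97.17 − 100.3) / 18.02 = 3 × -3.1300 / 18.02
    = -9.3900 / 18.02 ≈ -0.521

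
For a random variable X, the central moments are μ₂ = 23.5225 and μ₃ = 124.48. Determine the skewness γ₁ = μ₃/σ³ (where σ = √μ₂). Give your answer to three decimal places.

σ = √μ₂ = √23.5225 = 4.85000
σ³ = μ₂^(3/2) = 114.08413
γ₁ = μ₃/σ³ = 124.48 / 114.08413 ≈ 1.091

1.091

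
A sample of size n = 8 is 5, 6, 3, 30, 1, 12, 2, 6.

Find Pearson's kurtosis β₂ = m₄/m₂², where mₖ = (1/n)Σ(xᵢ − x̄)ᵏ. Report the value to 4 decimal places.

4.7640

x̄ = 8.1250
Σ(xᵢ − x̄)² = 626.8750 ⇒ m₂ = 78.35938
Σ(xᵢ − x̄)⁴ = 234013.2754 ⇒ m₄ = 29251.65942
m₂² = 6140.19165
β₂ = m₄/m₂² = 29251.65942 / 6140.19165 ≈ 4.7640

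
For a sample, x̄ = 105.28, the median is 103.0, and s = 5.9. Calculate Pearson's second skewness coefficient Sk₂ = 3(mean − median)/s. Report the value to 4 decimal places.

Sk₂ = 3(105.28 − 103.0) / 5.9 = 3 × 2.2800 / 5.9
    = 6.8400 / 5.9 ≈ 1.1593

1.1593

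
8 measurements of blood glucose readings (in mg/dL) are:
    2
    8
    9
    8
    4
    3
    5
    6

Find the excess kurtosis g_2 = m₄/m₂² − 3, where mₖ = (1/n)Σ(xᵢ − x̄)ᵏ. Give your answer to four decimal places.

-1.4008

x̄ = 5.6250
Σ(xᵢ − x̄)² = 45.8750 ⇒ m₂ = 5.73438
Σ(xᵢ − x̄)⁴ = 420.6816 ⇒ m₄ = 52.58521
m₂² = 32.88306
g_2 = m₄/m₂² − 3 = 1.59916 − 3 ≈ -1.4008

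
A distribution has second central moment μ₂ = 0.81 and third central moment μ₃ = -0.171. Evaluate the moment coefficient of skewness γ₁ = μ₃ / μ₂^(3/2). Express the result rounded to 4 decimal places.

σ = √μ₂ = √0.81 = 0.90000
σ³ = μ₂^(3/2) = 0.72900
γ₁ = μ₃/σ³ = -0.171 / 0.72900 ≈ -0.2346

-0.2346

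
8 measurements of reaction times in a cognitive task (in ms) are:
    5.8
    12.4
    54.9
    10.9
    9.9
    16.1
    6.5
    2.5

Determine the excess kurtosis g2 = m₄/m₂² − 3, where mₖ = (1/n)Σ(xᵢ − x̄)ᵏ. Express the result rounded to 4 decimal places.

x̄ = 14.8750
Σ(xᵢ − x̄)² = 1955.8150 ⇒ m₂ = 244.47687
Σ(xᵢ − x̄)⁴ = 2602462.2381 ⇒ m₄ = 325307.77976
m₂² = 59768.94241
g2 = m₄/m₂² − 3 = 5.44276 − 3 ≈ 2.4428

2.4428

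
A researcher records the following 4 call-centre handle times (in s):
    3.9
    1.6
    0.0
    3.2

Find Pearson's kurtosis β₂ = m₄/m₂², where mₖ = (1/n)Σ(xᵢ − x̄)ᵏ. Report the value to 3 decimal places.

1.572

x̄ = 2.1750
Σ(xᵢ − x̄)² = 9.0875 ⇒ m₂ = 2.27188
Σ(xᵢ − x̄)⁴ = 32.4463 ⇒ m₄ = 8.11157
m₂² = 5.16142
β₂ = m₄/m₂² = 8.11157 / 5.16142 ≈ 1.572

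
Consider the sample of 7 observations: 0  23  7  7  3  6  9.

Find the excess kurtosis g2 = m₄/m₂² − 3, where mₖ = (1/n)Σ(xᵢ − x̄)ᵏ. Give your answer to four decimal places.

x̄ = 7.8571
Σ(xᵢ − x̄)² = 320.8571 ⇒ m₂ = 45.83673
Σ(xᵢ − x̄)⁴ = 56963.7259 ⇒ m₄ = 8137.67514
m₂² = 2101.00625
g2 = m₄/m₂² − 3 = 3.87323 − 3 ≈ 0.8732

0.8732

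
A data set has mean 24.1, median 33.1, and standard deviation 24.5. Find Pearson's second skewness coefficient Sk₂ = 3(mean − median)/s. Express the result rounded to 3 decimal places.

Sk₂ = 3(24.1 − 33.1) / 24.5 = 3 × -9.0000 / 24.5
    = -27.0000 / 24.5 ≈ -1.102

-1.102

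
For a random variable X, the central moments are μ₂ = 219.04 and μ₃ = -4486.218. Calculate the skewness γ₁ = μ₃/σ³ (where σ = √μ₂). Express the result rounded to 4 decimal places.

-1.3839

σ = √μ₂ = √219.04 = 14.80000
σ³ = μ₂^(3/2) = 3241.79200
γ₁ = μ₃/σ³ = -4486.218 / 3241.79200 ≈ -1.3839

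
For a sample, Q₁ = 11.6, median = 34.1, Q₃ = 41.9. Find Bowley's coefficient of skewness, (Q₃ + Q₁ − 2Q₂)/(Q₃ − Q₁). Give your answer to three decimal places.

numerator: Q₃ + Q₁ − 2Q₂ = 41.9 + 11.6 − 2×34.1 = -14.7000
denominator: Q₃ − Q₁ = 41.9 − 11.6 = 30.3000
Bowley skewness = -14.7000 / 30.3000 ≈ -0.485

-0.485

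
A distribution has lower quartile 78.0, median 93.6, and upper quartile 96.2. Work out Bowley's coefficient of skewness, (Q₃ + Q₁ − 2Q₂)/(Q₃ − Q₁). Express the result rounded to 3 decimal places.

-0.714

numerator: Q₃ + Q₁ − 2Q₂ = 96.2 + 78.0 − 2×93.6 = -13.0000
denominator: Q₃ − Q₁ = 96.2 − 78.0 = 18.2000
Bowley skewness = -13.0000 / 18.2000 ≈ -0.714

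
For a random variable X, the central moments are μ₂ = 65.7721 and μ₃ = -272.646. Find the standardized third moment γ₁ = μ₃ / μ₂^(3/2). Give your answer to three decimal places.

σ = √μ₂ = √65.7721 = 8.11000
σ³ = μ₂^(3/2) = 533.41173
γ₁ = μ₃/σ³ = -272.646 / 533.41173 ≈ -0.511

-0.511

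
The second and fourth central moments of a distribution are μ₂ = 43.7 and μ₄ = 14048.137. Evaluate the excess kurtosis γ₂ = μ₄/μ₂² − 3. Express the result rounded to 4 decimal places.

4.3562

μ₂² = 43.7² = 1909.69000
μ₄/μ₂² = 14048.137 / 1909.69000 = 7.35624
γ₂ = 7.35624 − 3 ≈ 4.3562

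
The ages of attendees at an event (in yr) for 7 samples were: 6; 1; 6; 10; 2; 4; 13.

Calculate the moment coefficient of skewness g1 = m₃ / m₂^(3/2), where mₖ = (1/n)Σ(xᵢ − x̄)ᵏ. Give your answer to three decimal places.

0.482

x̄ = (6 + 1 + 6 + 10 + 2 + 4 + 13) / 7 = 6.0000
deviations (xᵢ − x̄): 0.0000, -5.0000, 0.0000, 4.0000, -4.0000, -2.0000, 7.0000
Σ(xᵢ − x̄)² = 110.0000 ⇒ m₂ = 110.0000/7 = 15.71429
Σ(xᵢ − x̄)³ = 210.0000 ⇒ m₃ = 210.0000/7 = 30.00000
m₂^(3/2) = 15.71429^(1.5) = 62.29339
g1 = m₃ / m₂^(3/2) = 30.00000 / 62.29339 ≈ 0.482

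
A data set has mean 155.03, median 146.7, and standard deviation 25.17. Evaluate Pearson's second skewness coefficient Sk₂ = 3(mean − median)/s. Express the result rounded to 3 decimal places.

Sk₂ = 3(155.03 − 146.7) / 25.17 = 3 × 8.3300 / 25.17
    = 24.9900 / 25.17 ≈ 0.993

0.993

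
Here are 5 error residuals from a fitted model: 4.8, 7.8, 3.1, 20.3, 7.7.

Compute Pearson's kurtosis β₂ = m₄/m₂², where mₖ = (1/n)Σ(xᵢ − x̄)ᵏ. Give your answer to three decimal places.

x̄ = 8.7400
Σ(xᵢ − x̄)² = 182.9320 ⇒ m₂ = 36.58640
Σ(xᵢ − x̄)⁴ = 19112.7225 ⇒ m₄ = 3822.54449
m₂² = 1338.56466
β₂ = m₄/m₂² = 3822.54449 / 1338.56466 ≈ 2.856

2.856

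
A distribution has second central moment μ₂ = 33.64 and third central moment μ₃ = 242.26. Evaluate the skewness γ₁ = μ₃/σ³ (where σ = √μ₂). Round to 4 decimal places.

1.2416

σ = √μ₂ = √33.64 = 5.80000
σ³ = μ₂^(3/2) = 195.11200
γ₁ = μ₃/σ³ = 242.26 / 195.11200 ≈ 1.2416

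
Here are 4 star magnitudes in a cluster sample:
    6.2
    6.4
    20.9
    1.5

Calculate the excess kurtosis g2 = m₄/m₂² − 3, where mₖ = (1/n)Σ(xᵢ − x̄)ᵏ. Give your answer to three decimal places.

-0.812

x̄ = 8.7500
Σ(xᵢ − x̄)² = 212.2100 ⇒ m₂ = 53.05250
Σ(xᵢ − x̄)⁴ = 24627.9994 ⇒ m₄ = 6156.99986
m₂² = 2814.56776
g2 = m₄/m₂² − 3 = 2.18755 − 3 ≈ -0.812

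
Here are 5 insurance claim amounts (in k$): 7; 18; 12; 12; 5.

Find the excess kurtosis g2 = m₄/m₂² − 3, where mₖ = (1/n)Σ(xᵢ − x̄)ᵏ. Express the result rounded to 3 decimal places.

-1.092

x̄ = 10.8000
Σ(xᵢ − x̄)² = 102.8000 ⇒ m₂ = 20.56000
Σ(xᵢ − x̄)⁴ = 4031.6960 ⇒ m₄ = 806.33920
m₂² = 422.71360
g2 = m₄/m₂² − 3 = 1.90753 − 3 ≈ -1.092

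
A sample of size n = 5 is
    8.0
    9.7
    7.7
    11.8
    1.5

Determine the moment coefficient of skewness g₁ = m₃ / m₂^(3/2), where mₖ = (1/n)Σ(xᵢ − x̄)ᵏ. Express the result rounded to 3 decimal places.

-0.824

x̄ = (8.0 + 9.7 + 7.7 + 11.8 + 1.5) / 5 = 7.7400
deviations (xᵢ − x̄): 0.2600, 1.9600, -0.0400, 4.0600, -6.2400
Σ(xᵢ − x̄)² = 59.3320 ⇒ m₂ = 59.3320/5 = 11.86640
Σ(xᵢ − x̄)³ = -168.5002 ⇒ m₃ = -168.5002/5 = -33.70003
m₂^(3/2) = 11.86640^(1.5) = 40.87695
g₁ = m₃ / m₂^(3/2) = -33.70003 / 40.87695 ≈ -0.824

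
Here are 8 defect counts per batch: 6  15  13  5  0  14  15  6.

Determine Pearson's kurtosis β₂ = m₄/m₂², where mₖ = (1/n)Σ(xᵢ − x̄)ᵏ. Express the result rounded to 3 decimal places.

1.664

x̄ = 9.2500
Σ(xᵢ − x̄)² = 227.5000 ⇒ m₂ = 28.43750
Σ(xᵢ − x̄)⁴ = 10763.4063 ⇒ m₄ = 1345.42578
m₂² = 808.69141
β₂ = m₄/m₂² = 1345.42578 / 808.69141 ≈ 1.664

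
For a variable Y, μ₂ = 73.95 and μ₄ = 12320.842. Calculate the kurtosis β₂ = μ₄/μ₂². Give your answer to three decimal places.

μ₂² = 73.95² = 5468.60250
μ₄/μ₂² = 12320.842 / 5468.60250 = 2.25301
β₂ ≈ 2.253

2.253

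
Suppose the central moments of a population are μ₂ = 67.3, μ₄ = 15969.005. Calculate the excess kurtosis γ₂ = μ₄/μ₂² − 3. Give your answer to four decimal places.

μ₂² = 67.3² = 4529.29000
μ₄/μ₂² = 15969.005 / 4529.29000 = 3.52572
γ₂ = 3.52572 − 3 ≈ 0.5257

0.5257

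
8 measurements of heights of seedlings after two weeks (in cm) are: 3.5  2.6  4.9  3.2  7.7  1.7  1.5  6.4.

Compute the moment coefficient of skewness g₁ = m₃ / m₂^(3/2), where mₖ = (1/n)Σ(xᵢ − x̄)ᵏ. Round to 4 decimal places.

0.5627

x̄ = (3.5 + 2.6 + 4.9 + 3.2 + 7.7 + 1.7 + 1.5 + 6.4) / 8 = 3.9375
deviations (xᵢ − x̄): -0.4375, -1.3375, 0.9625, -0.7375, 3.7625, -2.2375, -2.4375, 2.4625
Σ(xᵢ − x̄)² = 34.6188 ⇒ m₂ = 34.6188/8 = 4.32734
Σ(xᵢ − x̄)³ = 40.5260 ⇒ m₃ = 40.5260/8 = 5.06575
m₂^(3/2) = 4.32734^(1.5) = 9.00186
g₁ = m₃ / m₂^(3/2) = 5.06575 / 9.00186 ≈ 0.5627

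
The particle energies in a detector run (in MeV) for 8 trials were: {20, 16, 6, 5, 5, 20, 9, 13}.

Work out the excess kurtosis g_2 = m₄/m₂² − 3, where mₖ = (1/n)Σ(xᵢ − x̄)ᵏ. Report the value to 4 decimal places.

x̄ = 11.7500
Σ(xᵢ − x̄)² = 287.5000 ⇒ m₂ = 35.93750
Σ(xᵢ − x̄)⁴ = 14895.9063 ⇒ m₄ = 1861.98828
m₂² = 1291.50391
g_2 = m₄/m₂² − 3 = 1.44172 − 3 ≈ -1.5583

-1.5583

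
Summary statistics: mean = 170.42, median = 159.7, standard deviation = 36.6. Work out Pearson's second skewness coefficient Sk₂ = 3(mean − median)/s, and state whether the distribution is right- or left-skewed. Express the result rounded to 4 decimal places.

0.8787, right-skewed

Sk₂ = 3(170.42 − 159.7) / 36.6 = 3 × 10.7200 / 36.6
    = 32.1600 / 36.6 ≈ 0.8787
Sk₂ > 0 ⇒ mean > median ⇒ right-skewed (positive skew).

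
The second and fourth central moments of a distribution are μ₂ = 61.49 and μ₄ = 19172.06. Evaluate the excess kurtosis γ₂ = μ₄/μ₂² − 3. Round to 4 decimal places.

2.0706

μ₂² = 61.49² = 3781.02010
μ₄/μ₂² = 19172.06 / 3781.02010 = 5.07061
γ₂ = 5.07061 − 3 ≈ 2.0706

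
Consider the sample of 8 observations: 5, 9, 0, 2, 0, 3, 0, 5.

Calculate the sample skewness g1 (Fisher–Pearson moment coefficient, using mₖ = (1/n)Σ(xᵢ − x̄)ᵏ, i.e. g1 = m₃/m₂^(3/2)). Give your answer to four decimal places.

0.6944

x̄ = (5 + 9 + 0 + 2 + 0 + 3 + 0 + 5) / 8 = 3.0000
deviations (xᵢ − x̄): 2.0000, 6.0000, -3.0000, -1.0000, -3.0000, 0.0000, -3.0000, 2.0000
Σ(xᵢ − x̄)² = 72.0000 ⇒ m₂ = 72.0000/8 = 9.00000
Σ(xᵢ − x̄)³ = 150.0000 ⇒ m₃ = 150.0000/8 = 18.75000
m₂^(3/2) = 9.00000^(1.5) = 27.00000
g1 = m₃ / m₂^(3/2) = 18.75000 / 27.00000 ≈ 0.6944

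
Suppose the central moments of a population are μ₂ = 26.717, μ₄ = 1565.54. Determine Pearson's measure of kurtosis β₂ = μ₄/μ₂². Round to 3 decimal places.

μ₂² = 26.717² = 713.79809
μ₄/μ₂² = 1565.54 / 713.79809 = 2.19325
β₂ ≈ 2.193

2.193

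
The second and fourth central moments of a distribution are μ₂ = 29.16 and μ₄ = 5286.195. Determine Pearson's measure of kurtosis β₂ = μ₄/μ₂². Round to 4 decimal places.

μ₂² = 29.16² = 850.30560
μ₄/μ₂² = 5286.195 / 850.30560 = 6.21682
β₂ ≈ 6.2168

6.2168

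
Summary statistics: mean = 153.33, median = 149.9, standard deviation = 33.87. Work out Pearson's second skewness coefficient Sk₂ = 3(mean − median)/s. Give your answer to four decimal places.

0.3038

Sk₂ = 3(153.33 − 149.9) / 33.87 = 3 × 3.4300 / 33.87
    = 10.2900 / 33.87 ≈ 0.3038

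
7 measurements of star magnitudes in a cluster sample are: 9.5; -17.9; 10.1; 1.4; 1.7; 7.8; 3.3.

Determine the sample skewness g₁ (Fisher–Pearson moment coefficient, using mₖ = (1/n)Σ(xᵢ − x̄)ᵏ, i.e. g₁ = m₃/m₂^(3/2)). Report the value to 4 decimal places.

-1.4604

x̄ = (9.5 - 17.9 + 10.1 + 1.4 + 1.7 + 7.8 + 3.3) / 7 = 2.2714
deviations (xᵢ − x̄): 7.2286, -20.1714, 7.8286, -0.8714, -0.5714, 5.5286, 1.0286
Σ(xᵢ − x̄)² = 553.1343 ⇒ m₂ = 553.1343/7 = 79.01918
Σ(xᵢ − x̄)³ = -7180.7663 ⇒ m₃ = -7180.7663/7 = -1025.82376
m₂^(3/2) = 79.01918^(1.5) = 702.42314
g₁ = m₃ / m₂^(3/2) = -1025.82376 / 702.42314 ≈ -1.4604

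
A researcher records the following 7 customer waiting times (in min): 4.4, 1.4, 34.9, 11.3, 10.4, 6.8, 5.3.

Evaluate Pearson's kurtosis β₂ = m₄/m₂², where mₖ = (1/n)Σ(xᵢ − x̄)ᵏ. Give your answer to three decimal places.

x̄ = 10.6429
Σ(xᵢ − x̄)² = 756.6171 ⇒ m₂ = 108.08816
Σ(xᵢ − x̄)⁴ = 356075.5489 ⇒ m₄ = 50867.93556
m₂² = 11683.05104
β₂ = m₄/m₂² = 50867.93556 / 11683.05104 ≈ 4.354

4.354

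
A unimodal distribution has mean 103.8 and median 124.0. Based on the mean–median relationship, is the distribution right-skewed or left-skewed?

mean − median = 103.8 − 124.0 = -20.2
mean < median ⇒ the longer tail is on the left ⇒ left-skewed (negatively skewed).

left-skewed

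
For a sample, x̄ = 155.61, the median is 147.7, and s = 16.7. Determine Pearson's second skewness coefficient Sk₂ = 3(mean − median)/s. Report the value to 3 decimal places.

Sk₂ = 3(155.61 − 147.7) / 16.7 = 3 × 7.9100 / 16.7
    = 23.7300 / 16.7 ≈ 1.421

1.421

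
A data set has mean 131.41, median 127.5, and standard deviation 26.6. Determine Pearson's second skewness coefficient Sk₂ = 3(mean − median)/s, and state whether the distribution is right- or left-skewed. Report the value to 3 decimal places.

0.441, right-skewed

Sk₂ = 3(131.41 − 127.5) / 26.6 = 3 × 3.9100 / 26.6
    = 11.7300 / 26.6 ≈ 0.441
Sk₂ > 0 ⇒ mean > median ⇒ right-skewed (positive skew).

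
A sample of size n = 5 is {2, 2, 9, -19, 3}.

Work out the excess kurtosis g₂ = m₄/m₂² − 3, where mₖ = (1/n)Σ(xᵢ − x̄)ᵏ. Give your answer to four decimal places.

x̄ = -0.6000
Σ(xᵢ − x̄)² = 457.2000 ⇒ m₂ = 91.44000
Σ(xᵢ − x̄)⁴ = 123375.6960 ⇒ m₄ = 24675.13920
m₂² = 8361.27360
g₂ = m₄/m₂² − 3 = 2.95112 − 3 ≈ -0.0489

-0.0489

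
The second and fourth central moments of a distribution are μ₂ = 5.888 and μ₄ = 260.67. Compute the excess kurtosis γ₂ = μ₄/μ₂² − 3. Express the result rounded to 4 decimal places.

4.5189

μ₂² = 5.888² = 34.66854
μ₄/μ₂² = 260.67 / 34.66854 = 7.51892
γ₂ = 7.51892 − 3 ≈ 4.5189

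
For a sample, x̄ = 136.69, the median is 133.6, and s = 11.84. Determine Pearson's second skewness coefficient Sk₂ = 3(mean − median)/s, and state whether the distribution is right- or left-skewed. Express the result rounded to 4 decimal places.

0.7829, right-skewed

Sk₂ = 3(136.69 − 133.6) / 11.84 = 3 × 3.0900 / 11.84
    = 9.2700 / 11.84 ≈ 0.7829
Sk₂ > 0 ⇒ mean > median ⇒ right-skewed (positive skew).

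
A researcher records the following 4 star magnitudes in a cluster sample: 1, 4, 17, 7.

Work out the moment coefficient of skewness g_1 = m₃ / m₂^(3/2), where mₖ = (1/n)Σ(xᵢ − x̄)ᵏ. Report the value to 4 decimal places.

x̄ = (1 + 4 + 17 + 7) / 4 = 7.2500
deviations (xᵢ − x̄): -6.2500, -3.2500, 9.7500, -0.2500
Σ(xᵢ − x̄)² = 144.7500 ⇒ m₂ = 144.7500/4 = 36.18750
Σ(xᵢ − x̄)³ = 648.3750 ⇒ m₃ = 648.3750/4 = 162.09375
m₂^(3/2) = 36.18750^(1.5) = 217.68970
g_1 = m₃ / m₂^(3/2) = 162.09375 / 217.68970 ≈ 0.7446

0.7446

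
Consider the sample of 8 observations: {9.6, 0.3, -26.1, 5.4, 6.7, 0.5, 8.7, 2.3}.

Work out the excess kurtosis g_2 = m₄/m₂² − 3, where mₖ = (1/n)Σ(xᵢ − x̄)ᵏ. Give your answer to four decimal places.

x̄ = 0.9250
Σ(xᵢ − x̄)² = 921.8950 ⇒ m₂ = 115.23688
Σ(xᵢ − x̄)⁴ = 544246.7721 ⇒ m₄ = 68030.84651
m₂² = 13279.53736
g_2 = m₄/m₂² − 3 = 5.12298 − 3 ≈ 2.1230

2.1230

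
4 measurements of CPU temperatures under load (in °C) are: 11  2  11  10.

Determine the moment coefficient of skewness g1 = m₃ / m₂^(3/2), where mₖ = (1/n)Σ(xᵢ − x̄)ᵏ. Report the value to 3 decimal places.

-1.115

x̄ = (11 + 2 + 11 + 10) / 4 = 8.5000
deviations (xᵢ − x̄): 2.5000, -6.5000, 2.5000, 1.5000
Σ(xᵢ − x̄)² = 57.0000 ⇒ m₂ = 57.0000/4 = 14.25000
Σ(xᵢ − x̄)³ = -240.0000 ⇒ m₃ = -240.0000/4 = -60.00000
m₂^(3/2) = 14.25000^(1.5) = 53.79257
g1 = m₃ / m₂^(3/2) = -60.00000 / 53.79257 ≈ -1.115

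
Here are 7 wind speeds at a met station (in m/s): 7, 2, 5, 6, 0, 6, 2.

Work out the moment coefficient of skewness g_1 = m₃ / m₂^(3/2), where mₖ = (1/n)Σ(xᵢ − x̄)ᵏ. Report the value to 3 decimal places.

x̄ = (7 + 2 + 5 + 6 + 0 + 6 + 2) / 7 = 4.0000
deviations (xᵢ − x̄): 3.0000, -2.0000, 1.0000, 2.0000, -4.0000, 2.0000, -2.0000
Σ(xᵢ − x̄)² = 42.0000 ⇒ m₂ = 42.0000/7 = 6.00000
Σ(xᵢ − x̄)³ = -36.0000 ⇒ m₃ = -36.0000/7 = -5.14286
m₂^(3/2) = 6.00000^(1.5) = 14.69694
g_1 = m₃ / m₂^(3/2) = -5.14286 / 14.69694 ≈ -0.350

-0.350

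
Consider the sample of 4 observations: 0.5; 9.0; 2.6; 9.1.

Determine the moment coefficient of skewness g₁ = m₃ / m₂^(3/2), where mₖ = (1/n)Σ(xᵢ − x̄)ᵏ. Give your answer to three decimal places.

-0.111

x̄ = (0.5 + 9.0 + 2.6 + 9.1) / 4 = 5.3000
deviations (xᵢ − x̄): -4.8000, 3.7000, -2.7000, 3.8000
Σ(xᵢ − x̄)² = 58.4600 ⇒ m₂ = 58.4600/4 = 14.61500
Σ(xᵢ − x̄)³ = -24.7500 ⇒ m₃ = -24.7500/4 = -6.18750
m₂^(3/2) = 14.61500^(1.5) = 55.87252
g₁ = m₃ / m₂^(3/2) = -6.18750 / 55.87252 ≈ -0.111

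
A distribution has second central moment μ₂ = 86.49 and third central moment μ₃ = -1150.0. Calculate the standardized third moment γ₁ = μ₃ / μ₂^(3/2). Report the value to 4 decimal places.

σ = √μ₂ = √86.49 = 9.30000
σ³ = μ₂^(3/2) = 804.35700
γ₁ = μ₃/σ³ = -1150.0 / 804.35700 ≈ -1.4297

-1.4297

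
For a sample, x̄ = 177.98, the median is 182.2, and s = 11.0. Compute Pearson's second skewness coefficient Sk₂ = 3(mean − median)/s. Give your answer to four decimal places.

-1.1509

Sk₂ = 3(177.98 − 182.2) / 11.0 = 3 × -4.2200 / 11.0
    = -12.6600 / 11.0 ≈ -1.1509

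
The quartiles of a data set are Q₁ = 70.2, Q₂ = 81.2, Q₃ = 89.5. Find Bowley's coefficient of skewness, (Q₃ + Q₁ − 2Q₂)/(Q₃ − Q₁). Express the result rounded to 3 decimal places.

-0.140

numerator: Q₃ + Q₁ − 2Q₂ = 89.5 + 70.2 − 2×81.2 = -2.7000
denominator: Q₃ − Q₁ = 89.5 − 70.2 = 19.3000
Bowley skewness = -2.7000 / 19.3000 ≈ -0.140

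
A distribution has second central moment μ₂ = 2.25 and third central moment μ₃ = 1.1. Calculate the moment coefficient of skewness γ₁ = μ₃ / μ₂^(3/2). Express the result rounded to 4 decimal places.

0.3259

σ = √μ₂ = √2.25 = 1.50000
σ³ = μ₂^(3/2) = 3.37500
γ₁ = μ₃/σ³ = 1.1 / 3.37500 ≈ 0.3259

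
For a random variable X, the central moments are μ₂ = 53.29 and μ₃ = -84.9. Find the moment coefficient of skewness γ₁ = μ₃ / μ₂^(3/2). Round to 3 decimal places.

σ = √μ₂ = √53.29 = 7.30000
σ³ = μ₂^(3/2) = 389.01700
γ₁ = μ₃/σ³ = -84.9 / 389.01700 ≈ -0.218

-0.218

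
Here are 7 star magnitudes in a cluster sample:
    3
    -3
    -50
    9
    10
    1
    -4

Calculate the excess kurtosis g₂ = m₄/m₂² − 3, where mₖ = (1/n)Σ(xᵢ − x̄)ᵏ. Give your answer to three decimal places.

x̄ = -4.8571
Σ(xᵢ − x̄)² = 2550.8571 ⇒ m₂ = 364.40816
Σ(xᵢ − x̄)⁴ = 4243541.0729 ⇒ m₄ = 606220.15327
m₂² = 132793.30945
g₂ = m₄/m₂² − 3 = 4.56514 − 3 ≈ 1.565

1.565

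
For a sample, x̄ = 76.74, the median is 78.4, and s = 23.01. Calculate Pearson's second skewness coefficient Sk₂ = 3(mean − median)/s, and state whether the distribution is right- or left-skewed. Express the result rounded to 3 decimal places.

Sk₂ = 3(76.74 − 78.4) / 23.01 = 3 × -1.6600 / 23.01
    = -4.9800 / 23.01 ≈ -0.216
Sk₂ < 0 ⇒ mean < median ⇒ left-skewed (negative skew).

-0.216, left-skewed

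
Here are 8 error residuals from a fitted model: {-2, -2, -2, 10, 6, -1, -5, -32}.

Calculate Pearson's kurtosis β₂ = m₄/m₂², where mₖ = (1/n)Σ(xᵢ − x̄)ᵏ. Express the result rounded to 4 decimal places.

4.6358

x̄ = -3.5000
Σ(xᵢ − x̄)² = 1100.0000 ⇒ m₂ = 137.50000
Σ(xᵢ − x̄)⁴ = 701169.5000 ⇒ m₄ = 87646.18750
m₂² = 18906.25000
β₂ = m₄/m₂² = 87646.18750 / 18906.25000 ≈ 4.6358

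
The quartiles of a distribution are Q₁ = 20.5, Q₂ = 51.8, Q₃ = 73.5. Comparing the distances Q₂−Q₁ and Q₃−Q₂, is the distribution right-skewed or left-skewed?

Q₂ − Q₁ = 31.3;  Q₃ − Q₂ = 21.7
Q₂ − Q₁ > Q₃ − Q₂ ⇒ the lower half is more spread out ⇒ left-skewed.

left-skewed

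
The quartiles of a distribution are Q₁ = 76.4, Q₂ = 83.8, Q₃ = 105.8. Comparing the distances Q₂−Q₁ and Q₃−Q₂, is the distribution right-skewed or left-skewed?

Q₂ − Q₁ = 7.4;  Q₃ − Q₂ = 22.0
Q₃ − Q₂ > Q₂ − Q₁ ⇒ the upper half is more spread out ⇒ right-skewed.

right-skewed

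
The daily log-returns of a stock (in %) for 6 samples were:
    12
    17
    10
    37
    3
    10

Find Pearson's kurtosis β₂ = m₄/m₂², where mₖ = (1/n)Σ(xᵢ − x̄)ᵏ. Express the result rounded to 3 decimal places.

x̄ = 14.8333
Σ(xᵢ − x̄)² = 690.8333 ⇒ m₂ = 115.13889
Σ(xᵢ − x̄)⁴ = 262221.4861 ⇒ m₄ = 43703.58102
m₂² = 13256.96373
β₂ = m₄/m₂² = 43703.58102 / 13256.96373 ≈ 3.297

3.297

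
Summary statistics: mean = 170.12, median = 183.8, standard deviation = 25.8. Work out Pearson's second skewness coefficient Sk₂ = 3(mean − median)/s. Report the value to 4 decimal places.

Sk₂ = 3(170.12 − 183.8) / 25.8 = 3 × -13.6800 / 25.8
    = -41.0400 / 25.8 ≈ -1.5907

-1.5907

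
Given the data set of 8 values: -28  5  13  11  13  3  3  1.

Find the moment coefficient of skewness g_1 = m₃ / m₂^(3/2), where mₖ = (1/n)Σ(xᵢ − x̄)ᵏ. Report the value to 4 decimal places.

-1.6938

x̄ = (-28 + 5 + 13 + 11 + 13 + 3 + 3 + 1) / 8 = 2.6250
deviations (xᵢ − x̄): -30.6250, 2.3750, 10.3750, 8.3750, 10.3750, 0.3750, 0.3750, -1.6250
Σ(xᵢ − x̄)² = 1231.8750 ⇒ m₂ = 1231.8750/8 = 153.98438
Σ(xᵢ − x̄)³ = -25892.7188 ⇒ m₃ = -25892.7188/8 = -3236.58984
m₂^(3/2) = 153.98438^(1.5) = 1910.79890
g_1 = m₃ / m₂^(3/2) = -3236.58984 / 1910.79890 ≈ -1.6938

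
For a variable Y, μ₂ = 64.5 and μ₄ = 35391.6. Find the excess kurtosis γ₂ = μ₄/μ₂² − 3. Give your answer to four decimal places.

μ₂² = 64.5² = 4160.25000
μ₄/μ₂² = 35391.6 / 4160.25000 = 8.50708
γ₂ = 8.50708 − 3 ≈ 5.5071

5.5071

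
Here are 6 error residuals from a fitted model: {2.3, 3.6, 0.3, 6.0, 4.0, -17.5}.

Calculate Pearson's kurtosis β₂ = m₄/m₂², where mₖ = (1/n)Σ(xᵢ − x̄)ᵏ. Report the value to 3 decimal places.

3.868

x̄ = -0.2167
Σ(xᵢ − x̄)² = 376.3083 ⇒ m₂ = 62.71806
Σ(xᵢ − x̄)⁴ = 91291.9278 ⇒ m₄ = 15215.32130
m₂² = 3933.55449
β₂ = m₄/m₂² = 15215.32130 / 3933.55449 ≈ 3.868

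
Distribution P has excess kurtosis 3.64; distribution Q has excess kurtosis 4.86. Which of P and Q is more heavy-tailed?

Higher excess kurtosis ⇒ heavier tails relative to the normal distribution.
3.64 vs 4.86: the larger is 4.86, so Q has heavier tails.

Q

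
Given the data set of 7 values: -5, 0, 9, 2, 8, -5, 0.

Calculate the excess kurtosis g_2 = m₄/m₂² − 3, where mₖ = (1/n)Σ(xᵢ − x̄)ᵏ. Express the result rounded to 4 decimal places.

-1.2661

x̄ = 1.2857
Σ(xᵢ − x̄)² = 187.4286 ⇒ m₂ = 26.77551
Σ(xᵢ − x̄)⁴ = 8701.6560 ⇒ m₄ = 1243.09371
m₂² = 716.92795
g_2 = m₄/m₂² − 3 = 1.73392 − 3 ≈ -1.2661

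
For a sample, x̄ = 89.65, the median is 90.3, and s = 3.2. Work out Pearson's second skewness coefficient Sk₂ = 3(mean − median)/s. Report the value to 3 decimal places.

-0.609

Sk₂ = 3(89.65 − 90.3) / 3.2 = 3 × -0.6500 / 3.2
    = -1.9500 / 3.2 ≈ -0.609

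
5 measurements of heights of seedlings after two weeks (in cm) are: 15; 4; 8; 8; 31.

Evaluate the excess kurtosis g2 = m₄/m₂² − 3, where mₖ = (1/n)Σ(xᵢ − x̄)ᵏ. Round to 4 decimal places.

-0.4103

x̄ = 13.2000
Σ(xᵢ − x̄)² = 458.8000 ⇒ m₂ = 91.76000
Σ(xᵢ − x̄)⁴ = 109024.3360 ⇒ m₄ = 21804.86720
m₂² = 8419.89760
g2 = m₄/m₂² − 3 = 2.58968 − 3 ≈ -0.4103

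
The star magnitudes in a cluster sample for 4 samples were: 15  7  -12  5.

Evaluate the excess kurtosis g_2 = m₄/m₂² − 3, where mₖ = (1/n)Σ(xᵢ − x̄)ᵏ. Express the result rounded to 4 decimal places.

x̄ = 3.7500
Σ(xᵢ − x̄)² = 386.7500 ⇒ m₂ = 96.68750
Σ(xᵢ − x̄)⁴ = 77667.0781 ⇒ m₄ = 19416.76953
m₂² = 9348.47266
g_2 = m₄/m₂² − 3 = 2.07700 − 3 ≈ -0.9230

-0.9230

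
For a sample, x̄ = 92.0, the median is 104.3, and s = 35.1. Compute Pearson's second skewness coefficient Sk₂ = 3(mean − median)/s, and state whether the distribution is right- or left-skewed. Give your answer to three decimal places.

Sk₂ = 3(92.0 − 104.3) / 35.1 = 3 × -12.3000 / 35.1
    = -36.9000 / 35.1 ≈ -1.051
Sk₂ < 0 ⇒ mean < median ⇒ left-skewed (negative skew).

-1.051, left-skewed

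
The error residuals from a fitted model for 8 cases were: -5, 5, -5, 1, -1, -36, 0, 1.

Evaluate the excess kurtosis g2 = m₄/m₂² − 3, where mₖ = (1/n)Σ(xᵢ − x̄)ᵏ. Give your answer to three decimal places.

x̄ = -5.0000
Σ(xᵢ − x̄)² = 1174.0000 ⇒ m₂ = 146.75000
Σ(xᵢ − x̄)⁴ = 936994.0000 ⇒ m₄ = 117124.25000
m₂² = 21535.56250
g2 = m₄/m₂² − 3 = 5.43864 − 3 ≈ 2.439

2.439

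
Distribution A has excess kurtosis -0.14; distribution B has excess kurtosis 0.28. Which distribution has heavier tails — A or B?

B

Higher excess kurtosis ⇒ heavier tails relative to the normal distribution.
-0.14 vs 0.28: the larger is 0.28, so B has heavier tails. (B is leptokurtic — heavier-than-normal tails; the other is platykurtic.)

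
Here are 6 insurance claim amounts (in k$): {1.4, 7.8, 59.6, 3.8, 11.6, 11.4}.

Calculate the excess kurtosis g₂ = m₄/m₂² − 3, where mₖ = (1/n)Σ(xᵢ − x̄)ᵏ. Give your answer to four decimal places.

x̄ = 15.9333
Σ(xᵢ − x̄)² = 2370.6933 ⇒ m₂ = 395.11556
Σ(xᵢ − x̄)⁴ = 3707238.4402 ⇒ m₄ = 617873.07336
m₂² = 156116.30224
g₂ = m₄/m₂² − 3 = 3.95777 − 3 ≈ 0.9578

0.9578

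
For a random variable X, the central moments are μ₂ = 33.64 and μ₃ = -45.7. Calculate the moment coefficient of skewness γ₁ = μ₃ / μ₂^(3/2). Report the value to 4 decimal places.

σ = √μ₂ = √33.64 = 5.80000
σ³ = μ₂^(3/2) = 195.11200
γ₁ = μ₃/σ³ = -45.7 / 195.11200 ≈ -0.2342

-0.2342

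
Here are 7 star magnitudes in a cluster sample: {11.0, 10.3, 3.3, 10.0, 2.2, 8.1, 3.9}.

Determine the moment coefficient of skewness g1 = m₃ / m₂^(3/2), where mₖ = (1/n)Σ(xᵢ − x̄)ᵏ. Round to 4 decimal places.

x̄ = (11.0 + 10.3 + 3.3 + 10.0 + 2.2 + 8.1 + 3.9) / 7 = 6.9714
deviations (xᵢ − x̄): 4.0286, 3.3286, -3.6714, 3.0286, -4.7714, 1.1286, -3.0714
Σ(xᵢ − x̄)² = 83.4343 ⇒ m₂ = 83.4343/7 = 11.91918
Σ(xᵢ − x̄)³ = -55.6163 ⇒ m₃ = -55.6163/7 = -7.94519
m₂^(3/2) = 11.91918^(1.5) = 41.14999
g1 = m₃ / m₂^(3/2) = -7.94519 / 41.14999 ≈ -0.1931

-0.1931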